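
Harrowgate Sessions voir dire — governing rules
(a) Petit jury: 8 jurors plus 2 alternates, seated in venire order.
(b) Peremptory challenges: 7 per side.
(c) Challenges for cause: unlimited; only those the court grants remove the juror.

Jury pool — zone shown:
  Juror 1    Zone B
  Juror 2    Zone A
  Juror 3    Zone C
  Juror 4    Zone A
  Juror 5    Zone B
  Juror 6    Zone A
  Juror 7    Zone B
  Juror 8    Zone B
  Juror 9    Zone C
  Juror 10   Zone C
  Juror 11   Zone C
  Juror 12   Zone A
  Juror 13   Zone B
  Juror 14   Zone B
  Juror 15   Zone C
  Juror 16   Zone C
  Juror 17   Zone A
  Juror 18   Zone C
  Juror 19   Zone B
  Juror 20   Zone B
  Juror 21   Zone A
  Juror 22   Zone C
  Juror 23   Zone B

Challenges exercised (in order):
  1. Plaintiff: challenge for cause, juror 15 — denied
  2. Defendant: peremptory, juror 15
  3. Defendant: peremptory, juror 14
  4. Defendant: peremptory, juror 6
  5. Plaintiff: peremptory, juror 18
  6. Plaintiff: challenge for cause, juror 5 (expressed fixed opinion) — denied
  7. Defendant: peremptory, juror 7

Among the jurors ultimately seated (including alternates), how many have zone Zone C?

Removed: #6, #7, #14, #15, #18.
Seated (10 incl. alternates): #1, #2, #3, #4, #5, #8, #9, #10, #11, #12.
Of those, in Zone C: #3, #9, #10, #11 → 4.

4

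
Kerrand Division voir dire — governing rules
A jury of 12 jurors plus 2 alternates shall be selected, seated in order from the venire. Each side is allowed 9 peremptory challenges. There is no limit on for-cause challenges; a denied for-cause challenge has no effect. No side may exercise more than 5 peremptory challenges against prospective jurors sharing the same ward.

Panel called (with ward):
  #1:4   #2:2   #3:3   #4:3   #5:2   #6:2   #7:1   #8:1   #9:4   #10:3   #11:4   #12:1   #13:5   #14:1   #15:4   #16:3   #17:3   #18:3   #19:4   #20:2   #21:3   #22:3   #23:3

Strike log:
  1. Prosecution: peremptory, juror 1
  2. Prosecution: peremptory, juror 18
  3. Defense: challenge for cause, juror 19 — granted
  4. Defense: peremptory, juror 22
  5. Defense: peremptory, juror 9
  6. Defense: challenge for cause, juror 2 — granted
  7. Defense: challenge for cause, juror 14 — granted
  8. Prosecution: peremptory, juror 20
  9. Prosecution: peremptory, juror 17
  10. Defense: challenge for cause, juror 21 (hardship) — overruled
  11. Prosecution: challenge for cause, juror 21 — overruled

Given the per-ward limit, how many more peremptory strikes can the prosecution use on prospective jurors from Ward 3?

3

Prosecution peremptories so far: #1, #18, #20, #17 — 4 of 9 used, 5 left overall.
Against Ward 3: #18, #17 — 2 used; per-ward cap 5 leaves 3.
Binding limit: min(5, 3) = 3.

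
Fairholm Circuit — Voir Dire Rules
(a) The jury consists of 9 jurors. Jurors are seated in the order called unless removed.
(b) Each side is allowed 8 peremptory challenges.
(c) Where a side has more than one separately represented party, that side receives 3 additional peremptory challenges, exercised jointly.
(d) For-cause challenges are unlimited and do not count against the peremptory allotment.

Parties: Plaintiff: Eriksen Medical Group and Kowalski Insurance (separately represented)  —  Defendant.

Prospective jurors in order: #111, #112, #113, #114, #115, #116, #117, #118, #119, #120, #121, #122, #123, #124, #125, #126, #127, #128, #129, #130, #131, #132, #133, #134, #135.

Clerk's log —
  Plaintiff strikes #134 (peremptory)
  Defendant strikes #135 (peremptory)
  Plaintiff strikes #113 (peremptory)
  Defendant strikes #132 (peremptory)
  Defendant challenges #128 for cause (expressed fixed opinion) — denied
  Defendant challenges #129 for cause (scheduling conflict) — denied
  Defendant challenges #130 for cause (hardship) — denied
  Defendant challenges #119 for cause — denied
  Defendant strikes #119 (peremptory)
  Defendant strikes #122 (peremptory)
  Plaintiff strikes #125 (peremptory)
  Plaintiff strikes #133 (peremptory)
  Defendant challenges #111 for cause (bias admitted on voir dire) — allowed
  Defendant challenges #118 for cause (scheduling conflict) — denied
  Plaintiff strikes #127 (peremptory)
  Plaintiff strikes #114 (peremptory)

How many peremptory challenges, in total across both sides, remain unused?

Plaintiff allotment: 8 base + 3 multi-party = 11. Defendant allotment: 8.
Plaintiff peremptories used: #134, #113, #125, #133, #127, #114 — 6.
Defendant peremptories used: #135, #132, #119, #122 — 4 (for-cause on #128, #129, #130, #119, #111, #118 don't count).
Remaining: (11 − 6) + (8 − 4) = 9.

9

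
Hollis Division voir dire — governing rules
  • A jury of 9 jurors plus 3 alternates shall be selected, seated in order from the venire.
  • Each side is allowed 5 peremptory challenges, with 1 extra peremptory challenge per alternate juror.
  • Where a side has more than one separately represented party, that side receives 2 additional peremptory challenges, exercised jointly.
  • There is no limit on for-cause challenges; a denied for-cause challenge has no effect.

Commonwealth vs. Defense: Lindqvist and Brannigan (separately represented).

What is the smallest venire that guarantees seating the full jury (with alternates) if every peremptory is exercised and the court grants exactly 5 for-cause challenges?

35

Seats to fill: 9 + 3 alternates = 12.
Peremptories — Commonwealth: 5 + 1×3 = 8; Defense: 5 + 1×3 + 2 = 10; total 18.
For-cause removals: 5.
Minimum venire: 12 + 18 + 5 = 35.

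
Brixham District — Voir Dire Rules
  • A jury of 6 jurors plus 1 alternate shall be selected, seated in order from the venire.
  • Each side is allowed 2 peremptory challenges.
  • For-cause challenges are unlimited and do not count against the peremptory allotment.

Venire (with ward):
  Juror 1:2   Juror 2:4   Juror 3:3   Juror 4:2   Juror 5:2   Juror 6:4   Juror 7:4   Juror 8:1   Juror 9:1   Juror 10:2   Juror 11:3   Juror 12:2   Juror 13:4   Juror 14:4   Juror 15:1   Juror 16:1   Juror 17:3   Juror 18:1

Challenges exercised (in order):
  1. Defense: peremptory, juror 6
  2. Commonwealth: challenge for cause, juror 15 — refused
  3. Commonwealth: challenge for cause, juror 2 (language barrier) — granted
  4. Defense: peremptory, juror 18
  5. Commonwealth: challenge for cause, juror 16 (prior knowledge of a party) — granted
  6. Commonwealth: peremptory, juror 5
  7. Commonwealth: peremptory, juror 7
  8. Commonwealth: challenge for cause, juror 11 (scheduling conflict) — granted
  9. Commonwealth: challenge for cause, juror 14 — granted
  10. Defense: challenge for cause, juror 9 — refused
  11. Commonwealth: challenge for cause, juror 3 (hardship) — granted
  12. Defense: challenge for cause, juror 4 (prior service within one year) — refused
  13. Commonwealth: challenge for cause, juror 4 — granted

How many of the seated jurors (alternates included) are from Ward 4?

1

Removed: #2, #3, #4, #5, #6, #7, #11, #14, #16, #18.
Seated (7 incl. alternates): #1, #8, #9, #10, #12, #13, #15.
Of those, in Ward 4: #13 → 1.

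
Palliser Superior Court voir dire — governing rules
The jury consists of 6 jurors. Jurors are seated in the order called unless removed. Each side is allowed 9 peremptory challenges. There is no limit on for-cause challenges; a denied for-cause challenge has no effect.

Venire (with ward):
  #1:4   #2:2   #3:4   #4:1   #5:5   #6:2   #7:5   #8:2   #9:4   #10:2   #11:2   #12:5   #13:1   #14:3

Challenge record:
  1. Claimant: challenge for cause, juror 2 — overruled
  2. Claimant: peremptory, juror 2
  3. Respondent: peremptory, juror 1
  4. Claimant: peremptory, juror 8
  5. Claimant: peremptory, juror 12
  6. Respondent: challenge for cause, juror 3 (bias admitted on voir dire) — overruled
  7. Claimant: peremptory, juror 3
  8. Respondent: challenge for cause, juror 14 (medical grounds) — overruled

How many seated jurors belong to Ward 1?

Removed: #1, #2, #3, #8, #12.
Seated jurors 1–6: #4, #5, #6, #7, #9, #10.
Of those, in Ward 1: #4 → 1.

1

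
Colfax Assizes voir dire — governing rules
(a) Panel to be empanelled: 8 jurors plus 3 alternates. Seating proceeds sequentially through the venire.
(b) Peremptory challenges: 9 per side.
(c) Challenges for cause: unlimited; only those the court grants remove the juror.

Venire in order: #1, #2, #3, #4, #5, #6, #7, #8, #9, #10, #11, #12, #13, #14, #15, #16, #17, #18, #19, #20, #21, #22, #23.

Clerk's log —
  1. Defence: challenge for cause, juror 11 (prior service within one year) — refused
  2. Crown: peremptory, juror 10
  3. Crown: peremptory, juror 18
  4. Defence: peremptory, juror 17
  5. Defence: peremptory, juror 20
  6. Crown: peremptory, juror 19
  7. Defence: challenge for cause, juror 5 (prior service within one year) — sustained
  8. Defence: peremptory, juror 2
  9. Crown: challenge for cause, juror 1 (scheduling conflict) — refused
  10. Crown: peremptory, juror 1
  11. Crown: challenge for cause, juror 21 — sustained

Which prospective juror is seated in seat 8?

12

Removed: #1, #2, #5, #10, #17, #18, #19, #20, #21. (#11 stays — for-cause denied.)
Seating in order: seats 1–8 → #3, #4, #6, #7, #8, #9, #11, #12; alternates → #13, #14, #15.
So seat 8 is #12.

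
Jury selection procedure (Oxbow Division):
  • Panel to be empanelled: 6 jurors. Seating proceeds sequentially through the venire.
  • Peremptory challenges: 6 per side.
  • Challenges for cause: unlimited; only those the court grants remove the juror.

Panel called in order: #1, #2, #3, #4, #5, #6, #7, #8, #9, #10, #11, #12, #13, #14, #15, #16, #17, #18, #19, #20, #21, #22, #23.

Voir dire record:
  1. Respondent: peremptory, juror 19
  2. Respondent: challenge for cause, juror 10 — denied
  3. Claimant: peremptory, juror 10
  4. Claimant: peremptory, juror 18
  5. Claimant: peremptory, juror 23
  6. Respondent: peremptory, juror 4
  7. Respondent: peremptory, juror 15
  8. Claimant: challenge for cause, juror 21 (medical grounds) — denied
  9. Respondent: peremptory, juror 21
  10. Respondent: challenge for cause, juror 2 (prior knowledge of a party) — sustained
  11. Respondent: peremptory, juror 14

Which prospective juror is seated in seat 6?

8

Removed: #2, #4, #10, #14, #15, #18, #19, #21, #23.
Filling seats in venire order through position 6: #1, #3, #5, #6, #7, #8.
So seat 6 is #8.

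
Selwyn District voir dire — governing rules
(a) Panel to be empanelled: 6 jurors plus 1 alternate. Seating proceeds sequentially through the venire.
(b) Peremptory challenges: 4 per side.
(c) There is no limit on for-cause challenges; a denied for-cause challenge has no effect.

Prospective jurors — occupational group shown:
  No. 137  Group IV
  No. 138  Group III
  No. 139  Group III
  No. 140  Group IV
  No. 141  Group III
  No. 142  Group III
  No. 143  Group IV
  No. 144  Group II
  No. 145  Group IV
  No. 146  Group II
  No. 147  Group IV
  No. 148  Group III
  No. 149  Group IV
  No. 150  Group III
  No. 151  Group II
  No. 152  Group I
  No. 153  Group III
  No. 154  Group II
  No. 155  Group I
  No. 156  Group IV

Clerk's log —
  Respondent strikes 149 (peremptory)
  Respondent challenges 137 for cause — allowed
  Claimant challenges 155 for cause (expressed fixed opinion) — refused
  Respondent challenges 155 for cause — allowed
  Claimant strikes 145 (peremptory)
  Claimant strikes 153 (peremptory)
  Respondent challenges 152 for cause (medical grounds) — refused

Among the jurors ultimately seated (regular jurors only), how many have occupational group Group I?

0

Removed: #137, #145, #149, #153, #155.
Seated jurors 1–6: #138, #139, #140, #141, #142, #143 (alternates #144 not counted).
None of those are in Group I → 0.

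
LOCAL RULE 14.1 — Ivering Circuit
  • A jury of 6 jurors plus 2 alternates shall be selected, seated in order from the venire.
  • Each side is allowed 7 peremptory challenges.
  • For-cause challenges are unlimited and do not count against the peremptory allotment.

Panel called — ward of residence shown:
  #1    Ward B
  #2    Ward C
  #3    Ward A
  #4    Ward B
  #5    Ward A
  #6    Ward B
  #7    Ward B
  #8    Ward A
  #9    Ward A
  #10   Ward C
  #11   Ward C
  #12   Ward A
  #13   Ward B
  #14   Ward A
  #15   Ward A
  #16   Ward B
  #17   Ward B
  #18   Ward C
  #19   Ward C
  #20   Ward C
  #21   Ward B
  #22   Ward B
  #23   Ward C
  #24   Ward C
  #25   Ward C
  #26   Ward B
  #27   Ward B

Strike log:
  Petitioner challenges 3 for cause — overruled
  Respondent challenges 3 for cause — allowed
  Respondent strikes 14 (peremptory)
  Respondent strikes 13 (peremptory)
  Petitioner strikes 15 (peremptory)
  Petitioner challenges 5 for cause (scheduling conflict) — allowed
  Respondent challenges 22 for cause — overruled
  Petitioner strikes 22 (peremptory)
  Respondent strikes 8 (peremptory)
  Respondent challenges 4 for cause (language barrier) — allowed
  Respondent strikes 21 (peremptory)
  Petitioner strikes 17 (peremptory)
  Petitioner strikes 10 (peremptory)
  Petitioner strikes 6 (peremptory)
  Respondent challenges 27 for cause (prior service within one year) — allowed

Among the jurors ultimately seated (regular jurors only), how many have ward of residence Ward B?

2

Removed: #3, #4, #5, #6, #8, #10, #13, #14, #15, #17, #21, #22, #27.
Seated jurors 1–6: #1, #2, #7, #9, #11, #12 (alternates #16, #18 not counted).
Of those, in Ward B: #1, #7 → 2.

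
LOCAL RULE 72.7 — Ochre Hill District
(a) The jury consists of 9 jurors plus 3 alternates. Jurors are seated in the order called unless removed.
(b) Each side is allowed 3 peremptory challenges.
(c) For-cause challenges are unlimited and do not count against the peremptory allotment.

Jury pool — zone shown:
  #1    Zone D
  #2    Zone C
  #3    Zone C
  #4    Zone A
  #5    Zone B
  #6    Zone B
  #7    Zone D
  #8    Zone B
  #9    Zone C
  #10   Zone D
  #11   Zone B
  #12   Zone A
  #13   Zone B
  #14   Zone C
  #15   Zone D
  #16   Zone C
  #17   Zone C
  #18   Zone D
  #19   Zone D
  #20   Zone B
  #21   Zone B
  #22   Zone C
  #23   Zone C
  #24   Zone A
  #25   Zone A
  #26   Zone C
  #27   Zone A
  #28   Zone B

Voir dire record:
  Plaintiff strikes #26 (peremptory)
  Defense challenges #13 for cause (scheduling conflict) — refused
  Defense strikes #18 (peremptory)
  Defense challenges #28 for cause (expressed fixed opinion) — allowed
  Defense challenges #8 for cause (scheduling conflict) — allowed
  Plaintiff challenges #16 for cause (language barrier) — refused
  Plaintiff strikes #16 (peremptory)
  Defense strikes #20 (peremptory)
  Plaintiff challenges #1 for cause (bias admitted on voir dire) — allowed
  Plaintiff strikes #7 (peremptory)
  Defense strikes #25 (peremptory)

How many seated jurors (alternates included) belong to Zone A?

Removed: #1, #7, #8, #16, #18, #20, #25, #26, #28.
Seated (12 incl. alternates): #2, #3, #4, #5, #6, #9, #10, #11, #12, #13, #14, #15.
Of those, in Zone A: #4, #12 → 2.

2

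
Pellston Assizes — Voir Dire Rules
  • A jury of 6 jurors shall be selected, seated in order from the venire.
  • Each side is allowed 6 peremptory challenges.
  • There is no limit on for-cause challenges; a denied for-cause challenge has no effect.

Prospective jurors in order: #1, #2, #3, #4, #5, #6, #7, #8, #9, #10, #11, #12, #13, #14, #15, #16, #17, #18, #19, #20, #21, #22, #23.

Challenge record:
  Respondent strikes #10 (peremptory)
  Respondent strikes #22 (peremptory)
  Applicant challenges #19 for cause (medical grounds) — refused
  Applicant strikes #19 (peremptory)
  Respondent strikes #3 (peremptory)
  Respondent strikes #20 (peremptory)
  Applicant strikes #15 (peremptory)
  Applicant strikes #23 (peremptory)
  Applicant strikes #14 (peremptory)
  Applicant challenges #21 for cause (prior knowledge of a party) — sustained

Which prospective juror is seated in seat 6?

Removed: #3, #10, #14, #15, #19, #20, #21, #22, #23.
Seating in order: seats 1–6 → #1, #2, #4, #5, #6, #7.
So seat 6 is #7.

7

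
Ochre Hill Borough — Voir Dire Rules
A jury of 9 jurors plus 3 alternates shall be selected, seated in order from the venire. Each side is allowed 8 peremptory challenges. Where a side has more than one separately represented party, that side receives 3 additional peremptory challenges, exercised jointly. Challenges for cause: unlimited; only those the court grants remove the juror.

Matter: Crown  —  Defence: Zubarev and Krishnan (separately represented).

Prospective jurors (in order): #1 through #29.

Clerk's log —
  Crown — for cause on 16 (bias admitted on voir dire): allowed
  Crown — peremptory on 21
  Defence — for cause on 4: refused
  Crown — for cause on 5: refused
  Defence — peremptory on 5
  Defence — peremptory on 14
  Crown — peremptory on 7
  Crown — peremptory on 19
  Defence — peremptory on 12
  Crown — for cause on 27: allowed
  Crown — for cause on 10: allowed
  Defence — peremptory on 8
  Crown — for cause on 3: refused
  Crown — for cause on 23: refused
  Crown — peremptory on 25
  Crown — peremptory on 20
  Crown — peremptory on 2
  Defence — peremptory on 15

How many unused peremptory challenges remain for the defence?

Defence allotment: 8 base + 3 multi-party = 11.
Defence peremptories used: #5, #14, #12, #8, #15 — 5 (the for-cause on #4 doesn't count).
Remaining: 11 − 5 = 6.

6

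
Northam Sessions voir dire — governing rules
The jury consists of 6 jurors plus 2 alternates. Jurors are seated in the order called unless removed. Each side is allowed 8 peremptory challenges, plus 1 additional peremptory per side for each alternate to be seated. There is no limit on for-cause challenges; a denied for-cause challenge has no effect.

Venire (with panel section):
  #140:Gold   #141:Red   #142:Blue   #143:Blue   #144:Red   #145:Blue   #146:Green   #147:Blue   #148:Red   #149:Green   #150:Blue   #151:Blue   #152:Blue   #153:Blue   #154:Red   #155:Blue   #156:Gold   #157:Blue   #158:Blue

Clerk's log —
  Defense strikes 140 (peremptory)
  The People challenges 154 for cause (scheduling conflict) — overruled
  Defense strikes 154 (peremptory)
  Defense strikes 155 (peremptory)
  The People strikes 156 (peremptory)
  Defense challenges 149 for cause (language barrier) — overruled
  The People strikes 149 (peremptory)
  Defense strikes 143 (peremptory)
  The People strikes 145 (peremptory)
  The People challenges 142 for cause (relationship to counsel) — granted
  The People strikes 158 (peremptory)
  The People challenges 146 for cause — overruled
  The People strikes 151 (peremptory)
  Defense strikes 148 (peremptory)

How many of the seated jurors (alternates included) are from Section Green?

Removed: #140, #142, #143, #145, #148, #149, #151, #154, #155, #156, #158.
Seated (8 incl. alternates): #141, #144, #146, #147, #150, #152, #153, #157.
Of those, in Section Green: #146 → 1.

1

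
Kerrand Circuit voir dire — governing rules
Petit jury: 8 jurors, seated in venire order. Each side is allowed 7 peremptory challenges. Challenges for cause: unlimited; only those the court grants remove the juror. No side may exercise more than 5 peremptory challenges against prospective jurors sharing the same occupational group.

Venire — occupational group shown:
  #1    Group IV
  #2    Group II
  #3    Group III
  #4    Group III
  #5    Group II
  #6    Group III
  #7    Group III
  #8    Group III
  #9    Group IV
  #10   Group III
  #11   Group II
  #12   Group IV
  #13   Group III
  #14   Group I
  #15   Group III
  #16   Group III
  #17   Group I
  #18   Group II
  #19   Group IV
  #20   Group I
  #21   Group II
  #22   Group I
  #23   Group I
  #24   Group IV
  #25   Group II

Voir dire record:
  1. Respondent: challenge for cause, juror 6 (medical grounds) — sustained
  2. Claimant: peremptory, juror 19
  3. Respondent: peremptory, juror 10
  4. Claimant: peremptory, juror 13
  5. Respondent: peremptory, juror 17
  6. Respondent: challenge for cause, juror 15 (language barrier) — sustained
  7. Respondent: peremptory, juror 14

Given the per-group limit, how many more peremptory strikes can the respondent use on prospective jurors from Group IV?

Respondent peremptories so far: #10, #17, #14 — 3 of 7 used, 4 left overall.
Against Group IV: none yet — per-group cap 5 leaves 5.
Binding limit: min(4, 5) = 4.

4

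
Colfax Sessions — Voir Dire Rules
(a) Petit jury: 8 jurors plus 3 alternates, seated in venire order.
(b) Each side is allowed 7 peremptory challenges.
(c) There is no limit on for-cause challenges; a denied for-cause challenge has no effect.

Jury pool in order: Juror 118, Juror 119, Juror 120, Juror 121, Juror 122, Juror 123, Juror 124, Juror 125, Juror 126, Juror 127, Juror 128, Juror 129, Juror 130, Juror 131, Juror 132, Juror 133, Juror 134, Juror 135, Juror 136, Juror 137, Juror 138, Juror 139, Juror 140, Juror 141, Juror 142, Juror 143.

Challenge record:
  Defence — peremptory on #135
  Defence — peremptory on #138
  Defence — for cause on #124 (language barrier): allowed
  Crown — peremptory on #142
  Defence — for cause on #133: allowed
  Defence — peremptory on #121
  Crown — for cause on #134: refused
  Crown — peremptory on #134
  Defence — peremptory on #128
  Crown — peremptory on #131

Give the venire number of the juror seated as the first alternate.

129

Removed: #121, #124, #128, #131, #133, #134, #135, #138, #142.
Seating in order: seats 1–8 → #118, #119, #120, #122, #123, #125, #126, #127; alternates → #129, #130, #132.
So alternate 1 is #129.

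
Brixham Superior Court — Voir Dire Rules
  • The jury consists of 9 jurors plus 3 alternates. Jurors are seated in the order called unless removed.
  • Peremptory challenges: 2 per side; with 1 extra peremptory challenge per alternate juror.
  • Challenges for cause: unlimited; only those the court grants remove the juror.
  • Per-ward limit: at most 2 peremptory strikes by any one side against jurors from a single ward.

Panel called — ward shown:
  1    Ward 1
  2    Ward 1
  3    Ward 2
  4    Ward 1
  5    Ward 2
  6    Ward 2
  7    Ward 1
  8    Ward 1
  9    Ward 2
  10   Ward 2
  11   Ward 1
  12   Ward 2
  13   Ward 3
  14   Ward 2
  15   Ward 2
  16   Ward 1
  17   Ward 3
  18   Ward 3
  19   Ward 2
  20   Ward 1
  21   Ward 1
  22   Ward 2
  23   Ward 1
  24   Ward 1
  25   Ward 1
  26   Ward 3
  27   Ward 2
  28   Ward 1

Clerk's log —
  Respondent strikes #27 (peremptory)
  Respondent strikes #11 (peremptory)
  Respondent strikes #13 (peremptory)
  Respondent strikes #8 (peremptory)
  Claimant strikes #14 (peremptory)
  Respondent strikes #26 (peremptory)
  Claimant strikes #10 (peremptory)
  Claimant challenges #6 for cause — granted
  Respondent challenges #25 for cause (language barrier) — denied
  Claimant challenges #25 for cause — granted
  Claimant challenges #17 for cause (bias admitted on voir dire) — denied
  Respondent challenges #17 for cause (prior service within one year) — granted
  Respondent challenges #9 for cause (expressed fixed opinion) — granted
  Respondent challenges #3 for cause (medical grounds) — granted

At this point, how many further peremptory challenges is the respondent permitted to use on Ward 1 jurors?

Respondent peremptories so far: #27, #11, #13, #8, #26 — 5 of 5 used, 0 left overall.
Against Ward 1: #11, #8 — 2 used; per-ward cap 2 leaves 0.
Binding limit: min(0, 0) = 0.

0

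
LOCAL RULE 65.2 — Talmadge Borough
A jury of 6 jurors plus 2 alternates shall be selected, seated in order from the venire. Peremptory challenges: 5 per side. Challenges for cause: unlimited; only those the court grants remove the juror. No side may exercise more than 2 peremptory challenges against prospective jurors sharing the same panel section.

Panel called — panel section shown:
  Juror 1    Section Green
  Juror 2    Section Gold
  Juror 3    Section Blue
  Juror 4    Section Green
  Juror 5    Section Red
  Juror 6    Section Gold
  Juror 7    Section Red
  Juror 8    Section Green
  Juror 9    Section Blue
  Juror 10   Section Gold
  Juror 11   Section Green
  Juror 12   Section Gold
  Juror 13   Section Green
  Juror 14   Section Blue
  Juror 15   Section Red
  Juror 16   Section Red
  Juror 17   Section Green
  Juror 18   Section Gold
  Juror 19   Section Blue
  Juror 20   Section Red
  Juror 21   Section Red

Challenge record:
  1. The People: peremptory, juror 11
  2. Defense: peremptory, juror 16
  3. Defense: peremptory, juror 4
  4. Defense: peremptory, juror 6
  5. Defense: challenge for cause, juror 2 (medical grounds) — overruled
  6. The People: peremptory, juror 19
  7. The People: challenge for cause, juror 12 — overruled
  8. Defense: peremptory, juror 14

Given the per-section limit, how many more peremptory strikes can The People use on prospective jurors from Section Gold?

2

The People peremptories so far: #11, #19 — 2 of 5 used, 3 left overall.
Against Section Gold: none yet — per-section cap 2 leaves 2.
Binding limit: min(3, 2) = 2.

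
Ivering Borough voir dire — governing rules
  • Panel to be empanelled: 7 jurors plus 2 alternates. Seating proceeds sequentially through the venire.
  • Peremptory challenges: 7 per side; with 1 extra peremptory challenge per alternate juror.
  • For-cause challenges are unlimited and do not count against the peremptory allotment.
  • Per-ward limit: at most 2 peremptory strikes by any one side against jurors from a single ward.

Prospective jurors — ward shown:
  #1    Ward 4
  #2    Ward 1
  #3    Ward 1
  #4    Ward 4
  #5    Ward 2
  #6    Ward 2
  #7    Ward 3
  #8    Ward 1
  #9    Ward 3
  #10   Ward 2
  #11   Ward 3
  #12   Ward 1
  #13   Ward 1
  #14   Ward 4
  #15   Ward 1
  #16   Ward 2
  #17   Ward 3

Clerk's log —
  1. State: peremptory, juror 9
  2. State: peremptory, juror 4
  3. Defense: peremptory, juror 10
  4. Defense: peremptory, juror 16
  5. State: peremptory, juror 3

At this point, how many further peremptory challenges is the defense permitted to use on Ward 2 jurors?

0

Defense peremptories so far: #10, #16 — 2 of 9 used, 7 left overall.
Against Ward 2: #10, #16 — 2 used; per-ward cap 2 leaves 0.
Binding limit: min(7, 0) = 0.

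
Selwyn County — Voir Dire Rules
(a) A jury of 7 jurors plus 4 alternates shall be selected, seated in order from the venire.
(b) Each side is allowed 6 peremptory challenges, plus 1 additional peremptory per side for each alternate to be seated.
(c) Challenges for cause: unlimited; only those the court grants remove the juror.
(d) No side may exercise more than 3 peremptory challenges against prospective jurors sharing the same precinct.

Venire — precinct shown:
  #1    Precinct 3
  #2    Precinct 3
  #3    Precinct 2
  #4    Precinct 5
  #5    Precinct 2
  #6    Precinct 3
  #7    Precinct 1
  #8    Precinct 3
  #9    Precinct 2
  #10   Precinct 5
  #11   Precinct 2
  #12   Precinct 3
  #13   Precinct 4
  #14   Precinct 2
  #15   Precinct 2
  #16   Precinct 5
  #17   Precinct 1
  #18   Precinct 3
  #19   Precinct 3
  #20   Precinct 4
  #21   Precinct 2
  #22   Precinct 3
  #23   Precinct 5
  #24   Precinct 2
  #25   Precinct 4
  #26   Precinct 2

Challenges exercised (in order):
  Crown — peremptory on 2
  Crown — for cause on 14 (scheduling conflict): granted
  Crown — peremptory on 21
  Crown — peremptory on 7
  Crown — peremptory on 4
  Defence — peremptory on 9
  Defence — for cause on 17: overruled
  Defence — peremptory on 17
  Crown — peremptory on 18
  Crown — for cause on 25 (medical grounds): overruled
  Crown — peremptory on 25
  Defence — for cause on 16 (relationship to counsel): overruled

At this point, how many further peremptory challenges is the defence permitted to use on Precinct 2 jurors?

2

Defence peremptories so far: #9, #17 — 2 of 10 used, 8 left overall.
Against Precinct 2: #9 — 1 used; per-precinct cap 3 leaves 2.
Binding limit: min(8, 2) = 2.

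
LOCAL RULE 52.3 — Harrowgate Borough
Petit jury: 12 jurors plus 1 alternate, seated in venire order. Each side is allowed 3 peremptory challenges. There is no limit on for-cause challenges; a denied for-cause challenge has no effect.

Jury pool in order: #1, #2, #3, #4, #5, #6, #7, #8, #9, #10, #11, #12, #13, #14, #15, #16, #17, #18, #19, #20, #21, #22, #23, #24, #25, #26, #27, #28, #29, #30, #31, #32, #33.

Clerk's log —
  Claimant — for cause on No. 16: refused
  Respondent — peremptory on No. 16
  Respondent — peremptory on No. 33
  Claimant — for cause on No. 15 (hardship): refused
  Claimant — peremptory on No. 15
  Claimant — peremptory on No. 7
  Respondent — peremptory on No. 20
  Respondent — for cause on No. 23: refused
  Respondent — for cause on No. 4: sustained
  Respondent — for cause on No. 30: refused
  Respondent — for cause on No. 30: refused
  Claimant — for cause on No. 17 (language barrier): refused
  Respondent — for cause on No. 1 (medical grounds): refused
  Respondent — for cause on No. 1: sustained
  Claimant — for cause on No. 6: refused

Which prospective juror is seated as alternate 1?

Removed: #1, #4, #7, #15, #16, #20, #33. (#6, #17, #23, #30 stay — for-cause denied.)
Filling seats in venire order through position 13: #2, #3, #5, #6, #8, #9, #10, #11, #12, #13, #14, #17, #18.
So alternate 1 is #18.

18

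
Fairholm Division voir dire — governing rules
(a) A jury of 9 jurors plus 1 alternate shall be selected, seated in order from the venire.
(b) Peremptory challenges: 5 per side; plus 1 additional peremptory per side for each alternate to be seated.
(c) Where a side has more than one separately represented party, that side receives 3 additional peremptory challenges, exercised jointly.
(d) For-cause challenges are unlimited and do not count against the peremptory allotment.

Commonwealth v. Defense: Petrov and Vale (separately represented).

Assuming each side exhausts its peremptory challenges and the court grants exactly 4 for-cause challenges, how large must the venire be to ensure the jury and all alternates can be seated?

29

Seats to fill: 9 + 1 alternates = 10.
Peremptories — Commonwealth: 5 + 1×1 = 6; Defense: 5 + 1×1 + 3 = 9; total 15.
For-cause removals: 4.
Minimum venire: 10 + 15 + 4 = 29.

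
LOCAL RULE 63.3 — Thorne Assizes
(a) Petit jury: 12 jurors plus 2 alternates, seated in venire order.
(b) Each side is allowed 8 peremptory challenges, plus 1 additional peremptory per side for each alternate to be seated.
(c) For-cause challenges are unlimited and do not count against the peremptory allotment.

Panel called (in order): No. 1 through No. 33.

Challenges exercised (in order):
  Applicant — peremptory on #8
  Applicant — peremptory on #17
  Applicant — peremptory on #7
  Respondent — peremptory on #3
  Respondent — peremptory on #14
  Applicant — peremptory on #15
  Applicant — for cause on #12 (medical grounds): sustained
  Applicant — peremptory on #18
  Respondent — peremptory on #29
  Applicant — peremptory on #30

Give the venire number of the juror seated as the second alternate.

22

Removed: #3, #7, #8, #12, #14, #15, #17, #18, #29, #30.
Seating in order: seats 1–12 → #1, #2, #4, #5, #6, #9, #10, #11, #13, #16, #19, #20; alternates → #21, #22.
So alternate 2 is #22.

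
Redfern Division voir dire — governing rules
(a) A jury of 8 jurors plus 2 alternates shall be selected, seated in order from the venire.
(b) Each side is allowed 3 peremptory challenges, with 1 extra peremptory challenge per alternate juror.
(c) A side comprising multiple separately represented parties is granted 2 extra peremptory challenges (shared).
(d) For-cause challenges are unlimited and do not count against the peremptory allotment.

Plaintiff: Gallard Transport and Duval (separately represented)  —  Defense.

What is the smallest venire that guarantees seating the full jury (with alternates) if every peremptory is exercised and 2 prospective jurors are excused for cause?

Seats to fill: 8 + 2 alternates = 10.
Peremptories — Plaintiff: 3 + 1×2 + 2 = 7; Defense: 3 + 1×2 = 5; total 12.
For-cause removals: 2.
Minimum venire: 10 + 12 + 2 = 24.

24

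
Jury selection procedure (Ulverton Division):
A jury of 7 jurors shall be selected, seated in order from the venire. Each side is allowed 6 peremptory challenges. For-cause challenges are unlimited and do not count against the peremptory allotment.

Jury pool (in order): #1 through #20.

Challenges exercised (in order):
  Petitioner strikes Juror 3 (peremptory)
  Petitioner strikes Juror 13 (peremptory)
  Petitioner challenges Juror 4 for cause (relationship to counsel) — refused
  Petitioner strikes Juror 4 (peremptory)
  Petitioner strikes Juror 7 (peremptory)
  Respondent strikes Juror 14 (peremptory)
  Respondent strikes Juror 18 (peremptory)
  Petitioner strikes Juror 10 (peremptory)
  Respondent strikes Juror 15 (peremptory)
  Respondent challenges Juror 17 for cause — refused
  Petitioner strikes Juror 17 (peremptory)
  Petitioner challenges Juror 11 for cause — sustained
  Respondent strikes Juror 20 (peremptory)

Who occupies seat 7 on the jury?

Removed: #3, #4, #7, #10, #11, #13, #14, #15, #17, #18, #20.
Seating in order: seats 1–7 → #1, #2, #5, #6, #8, #9, #12.
So seat 7 is #12.

12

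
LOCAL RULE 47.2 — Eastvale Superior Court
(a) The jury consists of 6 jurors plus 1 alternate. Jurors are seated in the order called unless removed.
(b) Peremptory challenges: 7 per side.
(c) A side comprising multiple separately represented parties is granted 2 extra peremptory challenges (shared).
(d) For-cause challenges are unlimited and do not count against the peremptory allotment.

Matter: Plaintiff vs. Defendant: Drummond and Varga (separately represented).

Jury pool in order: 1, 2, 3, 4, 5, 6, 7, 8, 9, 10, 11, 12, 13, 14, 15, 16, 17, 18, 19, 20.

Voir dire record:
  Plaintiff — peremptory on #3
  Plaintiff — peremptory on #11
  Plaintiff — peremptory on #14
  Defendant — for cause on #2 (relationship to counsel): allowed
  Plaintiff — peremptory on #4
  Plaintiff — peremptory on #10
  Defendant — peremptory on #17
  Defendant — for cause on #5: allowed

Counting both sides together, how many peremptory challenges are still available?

Plaintiff allotment: 7. Defendant allotment: 7 base + 2 multi-party = 9.
Plaintiff peremptories used: #3, #11, #14, #4, #10 — 5.
Defendant peremptories used: #17 — 1 (for-cause on #2, #5 don't count).
Remaining: (7 − 5) + (9 − 1) = 10.

10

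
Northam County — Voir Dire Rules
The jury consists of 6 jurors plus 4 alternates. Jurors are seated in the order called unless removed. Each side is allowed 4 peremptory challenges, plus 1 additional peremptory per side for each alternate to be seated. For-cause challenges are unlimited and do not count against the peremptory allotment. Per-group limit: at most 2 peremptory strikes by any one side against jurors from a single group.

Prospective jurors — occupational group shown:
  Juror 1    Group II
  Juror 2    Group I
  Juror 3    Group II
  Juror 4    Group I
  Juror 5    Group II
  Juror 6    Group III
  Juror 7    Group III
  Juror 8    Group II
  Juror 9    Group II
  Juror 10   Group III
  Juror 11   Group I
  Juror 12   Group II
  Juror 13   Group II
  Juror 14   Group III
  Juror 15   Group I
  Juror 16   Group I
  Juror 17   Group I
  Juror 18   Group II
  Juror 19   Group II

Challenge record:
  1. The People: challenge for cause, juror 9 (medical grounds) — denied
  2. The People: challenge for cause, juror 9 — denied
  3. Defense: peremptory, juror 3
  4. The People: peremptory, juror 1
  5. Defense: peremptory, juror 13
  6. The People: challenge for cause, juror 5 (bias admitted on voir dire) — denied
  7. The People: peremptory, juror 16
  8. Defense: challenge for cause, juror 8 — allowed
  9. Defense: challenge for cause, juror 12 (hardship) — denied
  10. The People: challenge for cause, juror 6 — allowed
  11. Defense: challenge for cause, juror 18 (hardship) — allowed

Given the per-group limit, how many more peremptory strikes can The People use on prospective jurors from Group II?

The People peremptories so far: #1, #16 — 2 of 8 used, 6 left overall.
Against Group II: #1 — 1 used; per-group cap 2 leaves 1.
Binding limit: min(6, 1) = 1.

1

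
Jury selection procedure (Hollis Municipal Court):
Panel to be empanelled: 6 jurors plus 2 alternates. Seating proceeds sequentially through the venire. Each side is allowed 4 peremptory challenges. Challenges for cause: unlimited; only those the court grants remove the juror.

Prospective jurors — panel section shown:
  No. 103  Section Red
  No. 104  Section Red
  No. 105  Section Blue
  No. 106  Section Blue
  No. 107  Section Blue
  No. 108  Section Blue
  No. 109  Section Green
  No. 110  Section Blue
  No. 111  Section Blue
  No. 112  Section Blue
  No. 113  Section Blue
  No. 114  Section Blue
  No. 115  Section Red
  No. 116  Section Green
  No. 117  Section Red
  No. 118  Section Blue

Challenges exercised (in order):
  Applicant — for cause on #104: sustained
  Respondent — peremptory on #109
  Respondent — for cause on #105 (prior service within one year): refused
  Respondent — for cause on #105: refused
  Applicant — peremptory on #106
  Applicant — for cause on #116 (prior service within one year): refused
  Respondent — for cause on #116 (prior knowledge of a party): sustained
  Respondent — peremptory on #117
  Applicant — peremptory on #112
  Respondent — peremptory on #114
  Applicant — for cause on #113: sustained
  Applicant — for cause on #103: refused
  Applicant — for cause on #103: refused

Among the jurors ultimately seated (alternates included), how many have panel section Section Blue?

6

Removed: #104, #106, #109, #112, #113, #114, #116, #117.
Seated (8 incl. alternates): #103, #105, #107, #108, #110, #111, #115, #118.
Of those, in Section Blue: #105, #107, #108, #110, #111, #118 → 6.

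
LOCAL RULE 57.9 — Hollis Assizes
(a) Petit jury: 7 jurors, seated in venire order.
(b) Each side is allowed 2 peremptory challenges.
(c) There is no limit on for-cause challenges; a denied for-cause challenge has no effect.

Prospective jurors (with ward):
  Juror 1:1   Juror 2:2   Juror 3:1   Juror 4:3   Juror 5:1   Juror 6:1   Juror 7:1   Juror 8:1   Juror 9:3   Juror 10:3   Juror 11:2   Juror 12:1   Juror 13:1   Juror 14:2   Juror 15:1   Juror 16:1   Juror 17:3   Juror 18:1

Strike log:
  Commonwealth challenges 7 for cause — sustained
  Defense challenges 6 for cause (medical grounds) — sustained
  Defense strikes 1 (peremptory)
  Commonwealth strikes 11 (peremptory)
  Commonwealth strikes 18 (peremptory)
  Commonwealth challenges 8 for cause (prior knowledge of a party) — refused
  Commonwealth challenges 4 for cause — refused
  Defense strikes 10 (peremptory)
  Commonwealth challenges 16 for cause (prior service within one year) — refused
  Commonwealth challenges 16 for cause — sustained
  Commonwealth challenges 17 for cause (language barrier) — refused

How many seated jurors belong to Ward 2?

Removed: #1, #6, #7, #10, #11, #16, #18.
Seated jurors 1–7: #2, #3, #4, #5, #8, #9, #12.
Of those, in Ward 2: #2 → 1.

1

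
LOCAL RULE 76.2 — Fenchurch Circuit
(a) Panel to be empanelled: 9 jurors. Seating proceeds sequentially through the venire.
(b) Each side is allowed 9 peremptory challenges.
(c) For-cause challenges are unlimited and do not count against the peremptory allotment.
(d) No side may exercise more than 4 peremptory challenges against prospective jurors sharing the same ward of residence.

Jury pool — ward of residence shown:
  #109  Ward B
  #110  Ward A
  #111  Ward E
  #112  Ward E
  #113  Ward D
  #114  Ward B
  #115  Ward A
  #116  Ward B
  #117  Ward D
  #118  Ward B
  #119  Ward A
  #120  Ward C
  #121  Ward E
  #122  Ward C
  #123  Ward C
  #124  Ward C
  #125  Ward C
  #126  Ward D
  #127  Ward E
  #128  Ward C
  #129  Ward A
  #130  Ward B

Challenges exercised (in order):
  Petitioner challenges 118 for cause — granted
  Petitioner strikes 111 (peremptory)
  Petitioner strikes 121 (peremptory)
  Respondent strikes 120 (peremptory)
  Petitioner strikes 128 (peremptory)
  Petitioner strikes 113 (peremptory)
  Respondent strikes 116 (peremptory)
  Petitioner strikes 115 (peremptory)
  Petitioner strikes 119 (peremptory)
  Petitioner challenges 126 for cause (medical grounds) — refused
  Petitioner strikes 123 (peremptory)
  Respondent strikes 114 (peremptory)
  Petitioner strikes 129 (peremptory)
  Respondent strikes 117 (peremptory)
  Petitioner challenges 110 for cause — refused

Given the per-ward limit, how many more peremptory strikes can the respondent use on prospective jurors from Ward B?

2

Respondent peremptories so far: #120, #116, #114, #117 — 4 of 9 used, 5 left overall.
Against Ward B: #116, #114 — 2 used; per-ward cap 4 leaves 2.
Binding limit: min(5, 2) = 2.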